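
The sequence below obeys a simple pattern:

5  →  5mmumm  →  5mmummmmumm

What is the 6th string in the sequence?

5mmummmmummmmummmmummmmumm

The strings grow by a fixed suffix mmumm each time.
From 5mmummmmumm, 3 further steps: 5mmummmmumm → 5mmummmmummmmumm → 5mmummmmummmmummmmumm → (answer).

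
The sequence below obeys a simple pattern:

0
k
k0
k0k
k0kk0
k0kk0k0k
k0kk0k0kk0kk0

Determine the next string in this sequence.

This is a Fibonacci-style word recurrence s(k) = s(k−1)·s(k−2): e.g. k·0 = k0.
So term 8 is k0kk0k0kk0kk0·k0kk0k0k.

k0kk0k0kk0kk0k0kk0k0k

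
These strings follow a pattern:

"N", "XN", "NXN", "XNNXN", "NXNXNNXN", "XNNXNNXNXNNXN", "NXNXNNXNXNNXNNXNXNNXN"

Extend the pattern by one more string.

XNNXNNXNXNNXNNXNXNNXNXNNXNNXNXNNXN

Each term (from the third on) is the two preceding terms concatenated in order: term 3 = N·XN = NXN.
Continuing: XNNXNNXNXNNXN · NXNXNNXNXNNXNNXNXNNXN gives term 8.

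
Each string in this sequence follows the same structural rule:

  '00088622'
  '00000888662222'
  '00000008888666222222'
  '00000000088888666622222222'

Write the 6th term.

00000000000008888888666666222222222222

The n-th term is 2n+1 0's then n+1 8's then n 6's then 2n 2's (n = 1, 2, …).
Setting n = 6 gives 13, 7, 6, 12 characters in each block.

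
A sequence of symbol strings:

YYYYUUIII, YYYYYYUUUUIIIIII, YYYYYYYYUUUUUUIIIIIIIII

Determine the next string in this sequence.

YYYYYYYYYYUUUUUUUUIIIIIIIIIIII

Term n consists of 2n+2 Y's, followed by 2n U's, followed by 3n I's (n = 1, 2, …).
Setting n = 4 gives 10, 8, 12 characters in each block.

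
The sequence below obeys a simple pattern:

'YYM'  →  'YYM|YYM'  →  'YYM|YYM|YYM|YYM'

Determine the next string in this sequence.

s(k+1) = s(k)·|·s(k) — each term doubles the last with '|' between the halves.
Doubling YYM|YYM|YYM|YYM with '|' between the halves:

YYM|YYM|YYM|YYM|YYM|YYM|YYM|YYM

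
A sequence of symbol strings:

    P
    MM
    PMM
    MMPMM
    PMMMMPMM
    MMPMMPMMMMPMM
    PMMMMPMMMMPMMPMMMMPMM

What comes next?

From term 3 onward, concatenate the second-to-last term with the last: P·MM = PMM, MM·PMM = MMPMM, …
So term 8 is MMPMMPMMMMPMM·PMMMMPMMMMPMMPMMMMPMM.

MMPMMPMMMMPMMPMMMMPMMMMPMMPMMMMPMM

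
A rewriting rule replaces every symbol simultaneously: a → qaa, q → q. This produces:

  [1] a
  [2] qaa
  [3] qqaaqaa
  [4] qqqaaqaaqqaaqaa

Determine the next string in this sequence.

qqqqaaqaaqqaaqaaqqqaaqaaqqaaqaa

Applying the rule to each of the 15 symbols of qqqaaqaaqqaaqaa gives the pieces q q q qaa qaa q qaa qaa q q qaa qaa q qaa qaa, which concatenate to the answer.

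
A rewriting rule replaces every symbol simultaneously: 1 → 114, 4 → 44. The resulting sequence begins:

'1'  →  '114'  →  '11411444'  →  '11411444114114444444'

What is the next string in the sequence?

Replace each of the 20 characters of 11411444114114444444 in place — 114 114 44 114 114 44 44 44 114 114 44 114 114 44 44 44 44 44 44 44 — and concatenate.

114114441141144444441141144411411444444444444444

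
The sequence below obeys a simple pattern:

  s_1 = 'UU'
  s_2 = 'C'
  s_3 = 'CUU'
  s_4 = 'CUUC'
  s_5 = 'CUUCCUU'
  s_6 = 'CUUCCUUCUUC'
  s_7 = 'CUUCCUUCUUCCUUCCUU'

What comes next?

This is a Fibonacci-style word recurrence s(k) = s(k−1)·s(k−2): e.g. C·UU = CUU.
So term 8 is CUUCCUUCUUCCUUCCUU·CUUCCUUCUUC.

CUUCCUUCUUCCUUCCUUCUUCCUUCUUC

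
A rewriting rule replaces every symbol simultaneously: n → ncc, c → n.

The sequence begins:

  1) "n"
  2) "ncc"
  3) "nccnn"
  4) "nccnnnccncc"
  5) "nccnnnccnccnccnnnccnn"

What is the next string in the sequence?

nccnnnccnccnccnnnccnnnccnnnccnccnccnnnccncc

Replace each of the 21 characters of nccnnnccnccnccnnnccnn in place — ncc n n ncc ncc ncc n n ncc n n ncc n n ncc ncc ncc n n ncc ncc — and concatenate.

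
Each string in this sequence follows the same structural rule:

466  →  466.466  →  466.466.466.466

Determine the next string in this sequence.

s(k+1) = s(k)·.·s(k) — each term doubles the last with '.' between the halves.
So the next term is two copies of 466.466.466.466 with '.' between the halves.

466.466.466.466.466.466.466.466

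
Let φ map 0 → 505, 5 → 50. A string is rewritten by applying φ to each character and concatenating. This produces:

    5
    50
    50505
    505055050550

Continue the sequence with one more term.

Apply φ to 505055050550 symbol by symbol: 5→50, 0→505, 5→50, 0→505, 5→50, 5→50, 0→505, 5→50, 0→505, 5→50, 5→50, 0→505; joined: 50 505 50 505 50 50 505 50 505 50 50 505.

50505505055050505505055050505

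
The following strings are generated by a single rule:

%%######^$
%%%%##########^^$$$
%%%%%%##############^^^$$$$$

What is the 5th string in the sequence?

The n-th term is 2n %'s then 4n+2 #'s then n ^'s then 2n-1 $'s (n = 1, 2, …).
For term 5, n = 5, so the run lengths are 10, 22, 5, 9.

%%%%%%%%%%######################^^^^^$$$$$$$$$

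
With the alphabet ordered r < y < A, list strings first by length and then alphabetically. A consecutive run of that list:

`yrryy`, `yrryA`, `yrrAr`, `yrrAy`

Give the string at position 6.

Advancing 2 positions from yrrAy through yrrAy → yrrAA reaches term 6.

yryrr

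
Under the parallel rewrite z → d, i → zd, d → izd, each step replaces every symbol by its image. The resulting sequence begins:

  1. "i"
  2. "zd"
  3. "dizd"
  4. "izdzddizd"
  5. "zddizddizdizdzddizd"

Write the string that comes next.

Applying the rule to each of the 19 symbols of zddizddizdizdzddizd gives the pieces d izd izd zd d izd izd zd d izd zd d izd d izd izd zd d izd, which concatenate to the answer.

dizdizdzddizdizdzddizdzddizddizdizdzddizd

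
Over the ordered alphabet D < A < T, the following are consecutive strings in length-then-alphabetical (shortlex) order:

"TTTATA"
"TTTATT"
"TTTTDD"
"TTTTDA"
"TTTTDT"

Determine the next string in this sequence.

TTTTAD

The successor of TTTTDT increments the rightmost position that isn't already T and resets every position after it to D.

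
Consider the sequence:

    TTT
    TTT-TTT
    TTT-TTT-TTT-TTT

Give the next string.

s(k+1) = s(k)·-·s(k) — each term doubles the last with '-' between the halves.
So the next term is two copies of TTT-TTT-TTT-TTT with '-' between the halves.

TTT-TTT-TTT-TTT-TTT-TTT-TTT-TTT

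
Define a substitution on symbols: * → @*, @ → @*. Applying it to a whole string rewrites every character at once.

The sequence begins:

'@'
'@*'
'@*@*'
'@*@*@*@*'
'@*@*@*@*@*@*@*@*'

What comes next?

Replace each of the 16 characters of @*@*@*@*@*@*@*@* in place — @* @* @* @* @* @* @* @* @* @* @* @* @* @* @* @* — and concatenate.

@*@*@*@*@*@*@*@*@*@*@*@*@*@*@*@*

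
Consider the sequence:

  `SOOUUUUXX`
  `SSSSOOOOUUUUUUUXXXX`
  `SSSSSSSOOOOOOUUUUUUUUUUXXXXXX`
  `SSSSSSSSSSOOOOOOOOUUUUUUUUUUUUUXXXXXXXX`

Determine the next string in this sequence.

SSSSSSSSSSSSSOOOOOOOOOOUUUUUUUUUUUUUUUUXXXXXXXXXX

Term n consists of 3n-2 S's, followed by 2n O's, followed by 3n+1 U's, followed by 2n X's (n = 1, 2, …).
At n = 5 the blocks have lengths 13, 10, 16, 10.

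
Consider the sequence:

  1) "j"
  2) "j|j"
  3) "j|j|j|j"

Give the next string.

Each string is two copies of the previous one joined by '|'.
Doubling j|j|j|j with '|' between the halves:

j|j|j|j|j|j|j|j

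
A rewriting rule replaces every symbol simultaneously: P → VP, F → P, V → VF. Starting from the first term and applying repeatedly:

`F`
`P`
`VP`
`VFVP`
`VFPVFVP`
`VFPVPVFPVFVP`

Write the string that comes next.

VFPVPVFVPVFPVPVFPVFVP

Apply φ to VFPVPVFPVFVP symbol by symbol: V→VF, F→P, P→VP, V→VF, P→VP, V→VF, F→P, P→VP, V→VF, F→P, V→VF, P→VP; joined: VF P VP VF VP VF P VP VF P VF VP.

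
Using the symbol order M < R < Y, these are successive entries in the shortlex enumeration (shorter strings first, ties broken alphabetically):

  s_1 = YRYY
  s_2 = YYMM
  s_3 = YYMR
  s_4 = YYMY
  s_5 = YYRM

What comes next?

Find the rightmost character of YYRM below Y, bump it to the next letter, and reset everything to its right to M.

YYRR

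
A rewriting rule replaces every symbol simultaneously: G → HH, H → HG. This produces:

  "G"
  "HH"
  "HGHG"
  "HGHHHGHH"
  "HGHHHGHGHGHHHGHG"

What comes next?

HGHHHGHGHGHHHGHHHGHHHGHGHGHHHGHH

Replace each of the 16 characters of HGHHHGHGHGHHHGHG in place — HG HH HG HG HG HH HG HH HG HH HG HG HG HH HG HH — and concatenate.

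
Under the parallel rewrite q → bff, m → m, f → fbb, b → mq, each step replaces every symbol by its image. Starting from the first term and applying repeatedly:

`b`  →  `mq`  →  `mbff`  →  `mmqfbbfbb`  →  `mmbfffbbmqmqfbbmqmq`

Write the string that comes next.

mmmqfbbfbbfbbmqmqmbffmbfffbbmqmqmbffmbff

Applying the rule to each of the 19 symbols of mmbfffbbmqmqfbbmqmq gives the pieces m m mq fbb fbb fbb mq mq m bff m bff fbb mq mq m bff m bff, which concatenate to the answer.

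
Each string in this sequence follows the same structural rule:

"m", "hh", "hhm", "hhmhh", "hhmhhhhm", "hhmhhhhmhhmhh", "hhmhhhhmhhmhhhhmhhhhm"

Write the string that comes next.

This is a Fibonacci-style word recurrence s(k) = s(k−1)·s(k−2): e.g. hh·m = hhm.
Continuing: hhmhhhhmhhmhhhhmhhhhm · hhmhhhhmhhmhh gives term 8.

hhmhhhhmhhmhhhhmhhhhmhhmhhhhmhhmhh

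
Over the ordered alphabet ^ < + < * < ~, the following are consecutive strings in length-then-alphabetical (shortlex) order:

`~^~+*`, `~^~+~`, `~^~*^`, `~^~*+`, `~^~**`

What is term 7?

Advancing 2 positions from ~^~** through ~^~** → ~^~*~ reaches term 7.

~^~~^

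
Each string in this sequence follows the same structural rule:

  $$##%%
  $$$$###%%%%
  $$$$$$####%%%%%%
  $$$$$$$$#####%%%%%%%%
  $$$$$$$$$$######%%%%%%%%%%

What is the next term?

$$$$$$$$$$$$#######%%%%%%%%%%%%

Term n consists of 2n $'s, followed by n+1 #'s, followed by 2n %'s (n = 1, 2, …).
For the next term, n = 6, so the run lengths are 12, 7, 12.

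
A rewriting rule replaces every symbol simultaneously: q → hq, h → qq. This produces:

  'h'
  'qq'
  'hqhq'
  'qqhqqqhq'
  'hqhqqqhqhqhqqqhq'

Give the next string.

qqhqqqhqhqhqqqhqqqhqqqhqhqhqqqhq

Replace each of the 16 characters of hqhqqqhqhqhqqqhq in place — qq hq qq hq hq hq qq hq qq hq qq hq hq hq qq hq — and concatenate.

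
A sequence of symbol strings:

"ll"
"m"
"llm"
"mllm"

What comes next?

llmmllm

Each term (from the third on) is the two preceding terms concatenated in order: term 3 = ll·m = llm.
So term 5 is llm·mllm.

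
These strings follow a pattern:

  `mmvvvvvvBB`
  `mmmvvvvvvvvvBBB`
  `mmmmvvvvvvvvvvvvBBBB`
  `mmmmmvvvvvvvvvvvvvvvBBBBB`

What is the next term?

mmmmmmvvvvvvvvvvvvvvvvvvBBBBBB

Term n consists of n m's, followed by 3n v's, followed by n B's, where the shown terms are n = 2, 3, 4, 5.
Setting n = 6 gives 6, 18, 6 characters in each block.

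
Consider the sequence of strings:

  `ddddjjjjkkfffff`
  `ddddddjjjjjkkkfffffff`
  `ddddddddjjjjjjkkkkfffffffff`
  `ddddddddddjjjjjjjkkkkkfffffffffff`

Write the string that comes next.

Each string has the form d^{2n+2} j^{n+3} k^{n+1} f^{2n+3} (n = 1, 2, …).
Setting n = 5 gives 12, 8, 6, 13 characters in each block.

ddddddddddddjjjjjjjjkkkkkkfffffffffffff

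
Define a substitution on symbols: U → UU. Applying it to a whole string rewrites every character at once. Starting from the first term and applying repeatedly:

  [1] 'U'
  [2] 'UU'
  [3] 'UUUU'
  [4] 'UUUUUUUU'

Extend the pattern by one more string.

UUUUUUUUUUUUUUUU

Apply φ to UUUUUUUU symbol by symbol: U→UU, U→UU, U→UU, U→UU, U→UU, U→UU, U→UU, U→UU; joined: UU UU UU UU UU UU UU UU.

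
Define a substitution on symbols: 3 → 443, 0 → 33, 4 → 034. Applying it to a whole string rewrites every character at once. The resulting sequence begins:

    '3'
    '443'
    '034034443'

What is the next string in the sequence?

3344303433443034034034443

Rewriting each symbol of 034034443: 0→33, 3→443, 4→034, 0→33, 3→443, 4→034, 4→034, 4→034, 3→443, which concatenates to 33 443 034 33 443 034 034 034 443.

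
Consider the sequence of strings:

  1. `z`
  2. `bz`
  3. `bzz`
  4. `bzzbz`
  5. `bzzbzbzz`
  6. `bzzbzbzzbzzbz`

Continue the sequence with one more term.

bzzbzbzzbzzbzbzzbzbzz

This is a Fibonacci-style word recurrence s(k) = s(k−1)·s(k−2): e.g. bz·z = bzz.
Continuing: bzzbzbzzbzzbz · bzzbzbzz gives term 7.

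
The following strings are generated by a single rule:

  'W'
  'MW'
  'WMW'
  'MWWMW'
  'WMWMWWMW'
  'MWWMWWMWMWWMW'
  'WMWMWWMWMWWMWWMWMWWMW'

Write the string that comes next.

MWWMWWMWMWWMWWMWMWWMWMWWMWWMWMWWMW

Each term (from the third on) is the two preceding terms concatenated in order: term 3 = W·MW = WMW.
The next term joins MWWMWWMWMWWMW and WMWMWWMWMWWMWWMWMWWMW.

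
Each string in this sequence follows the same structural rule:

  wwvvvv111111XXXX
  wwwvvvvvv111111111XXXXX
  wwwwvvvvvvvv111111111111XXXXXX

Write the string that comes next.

Each string has the form w^{n} v^{2n} 1^{3n} X^{n+2}, where the shown terms are n = 2, 3, 4.
For the next term, n = 5, so the run lengths are 5, 10, 15, 7.

wwwwwvvvvvvvvvv111111111111111XXXXXXX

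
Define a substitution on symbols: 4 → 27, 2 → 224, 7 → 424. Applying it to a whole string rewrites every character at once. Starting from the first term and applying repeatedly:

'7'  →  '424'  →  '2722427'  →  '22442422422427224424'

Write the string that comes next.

2242242727224272242242722422427224424224224272722427

Replace each of the 20 characters of 22442422422427224424 in place — 224 224 27 27 224 27 224 224 27 224 224 27 224 424 224 224 27 27 224 27 — and concatenate.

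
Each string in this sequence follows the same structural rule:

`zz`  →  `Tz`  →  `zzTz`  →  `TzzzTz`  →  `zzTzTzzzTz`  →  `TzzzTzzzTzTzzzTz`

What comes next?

zzTzTzzzTzTzzzTzzzTzTzzzTz

This is a Fibonacci-style word recurrence s(k) = s(k−2)·s(k−1): e.g. zz·Tz = zzTz.
The next term joins zzTzTzzzTz and TzzzTzzzTzTzzzTz.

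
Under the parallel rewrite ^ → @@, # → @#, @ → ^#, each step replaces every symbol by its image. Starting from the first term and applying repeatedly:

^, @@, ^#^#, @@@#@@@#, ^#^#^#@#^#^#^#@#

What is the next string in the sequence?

Rewriting the 16 symbols of ^#^#^#@#^#^#^#@# one by one yields @@ @# @@ @# @@ @# ^# @# @@ @# @@ @# @@ @# ^# @#; concatenated:

@@@#@@@#@@@#^#@#@@@#@@@#@@@#^#@#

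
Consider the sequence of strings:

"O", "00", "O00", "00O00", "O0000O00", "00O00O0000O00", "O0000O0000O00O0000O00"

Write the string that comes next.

00O00O0000O00O0000O0000O00O0000O00

From term 3 onward, concatenate the second-to-last term with the last: O·00 = O00, 00·O00 = 00O00, …
Continuing: 00O00O0000O00 · O0000O0000O00O0000O00 gives term 8.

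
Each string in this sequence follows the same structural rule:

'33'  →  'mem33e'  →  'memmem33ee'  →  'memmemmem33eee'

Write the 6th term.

Every step adds mem to the front and e to the end of the previous string.
From memmemmem33eee, 2 further steps: memmemmem33eee → memmemmemmem33eeee → (answer).

memmemmemmemmem33eeeee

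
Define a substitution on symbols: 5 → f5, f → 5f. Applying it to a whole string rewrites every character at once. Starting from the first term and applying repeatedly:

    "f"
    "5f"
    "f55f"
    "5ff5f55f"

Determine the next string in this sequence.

Rewriting each symbol of 5ff5f55f: 5→f5, f→5f, f→5f, 5→f5, f→5f, 5→f5, 5→f5, f→5f, which concatenates to f5 5f 5f f5 5f f5 f5 5f.

f55f5ff55ff5f55f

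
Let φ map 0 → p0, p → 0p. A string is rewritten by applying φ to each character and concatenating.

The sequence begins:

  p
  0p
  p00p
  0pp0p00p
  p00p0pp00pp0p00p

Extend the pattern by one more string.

Applying the rule to each of the 16 symbols of p00p0pp00pp0p00p gives the pieces 0p p0 p0 0p p0 0p 0p p0 p0 0p 0p p0 0p p0 p0 0p, which concatenate to the answer.

0pp0p00pp00p0pp0p00p0pp00pp0p00p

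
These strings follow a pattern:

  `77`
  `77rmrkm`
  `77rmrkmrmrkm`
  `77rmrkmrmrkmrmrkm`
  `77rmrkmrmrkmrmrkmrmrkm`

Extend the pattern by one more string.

77rmrkmrmrkmrmrkmrmrkmrmrkm

Each term is the previous one with rmrkm appended.
One more step from 77rmrkmrmrkmrmrkmrmrkm gives the answer.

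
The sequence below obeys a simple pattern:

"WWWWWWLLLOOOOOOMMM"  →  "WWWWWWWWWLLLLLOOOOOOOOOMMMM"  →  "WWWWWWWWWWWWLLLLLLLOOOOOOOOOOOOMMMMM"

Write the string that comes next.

WWWWWWWWWWWWWWWLLLLLLLLLOOOOOOOOOOOOOOOMMMMMM

Reading off run lengths: W runs 6, 9, 12; L runs 3, 5, 7; O runs 6, 9, 12; M runs 3, 4, 5 — each is linear in n, where the shown terms are n = 2, 3, 4.
At n = 5 the blocks have lengths 15, 9, 15, 6.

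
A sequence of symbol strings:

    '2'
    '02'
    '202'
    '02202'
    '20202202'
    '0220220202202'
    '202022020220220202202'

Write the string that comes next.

Each term (from the third on) is the two preceding terms concatenated in order: term 3 = 2·02 = 202.
So term 8 is 0220220202202·202022020220220202202.

0220220202202202022020220220202202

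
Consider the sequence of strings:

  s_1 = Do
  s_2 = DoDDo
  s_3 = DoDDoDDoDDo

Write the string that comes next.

DoDDoDDoDDoDDoDDoDDoDDo

Each string is two copies of the previous one joined by 'D'.
One more doubling of DoDDoDDoDDo gives the answer.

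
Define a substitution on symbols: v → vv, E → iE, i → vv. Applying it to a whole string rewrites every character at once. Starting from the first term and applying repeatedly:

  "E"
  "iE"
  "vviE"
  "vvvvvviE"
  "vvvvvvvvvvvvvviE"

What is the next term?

Applying the rule to each of the 16 symbols of vvvvvvvvvvvvvviE gives the pieces vv vv vv vv vv vv vv vv vv vv vv vv vv vv vv iE, which concatenate to the answer.

vvvvvvvvvvvvvvvvvvvvvvvvvvvvvviE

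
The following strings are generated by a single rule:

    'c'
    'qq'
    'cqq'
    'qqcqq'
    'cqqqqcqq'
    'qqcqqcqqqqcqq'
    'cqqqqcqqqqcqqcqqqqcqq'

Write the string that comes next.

qqcqqcqqqqcqqcqqqqcqqqqcqqcqqqqcqq

Each term (from the third on) is the two preceding terms concatenated in order: term 3 = c·qq = cqq.
The next term joins qqcqqcqqqqcqq and cqqqqcqqqqcqqcqqqqcqq.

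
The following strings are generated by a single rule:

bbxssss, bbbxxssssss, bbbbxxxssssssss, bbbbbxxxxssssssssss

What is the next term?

Term n consists of n b's, followed by n-1 x's, followed by 2n s's, where the shown terms are n = 2, 3, 4, 5.
For the next term, n = 6, so the run lengths are 6, 5, 12.

bbbbbbxxxxxssssssssssss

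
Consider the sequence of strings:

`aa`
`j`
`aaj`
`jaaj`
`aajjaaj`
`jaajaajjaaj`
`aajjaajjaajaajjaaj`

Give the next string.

jaajaajjaajaajjaajjaajaajjaaj

Each term (from the third on) is the two preceding terms concatenated in order: term 3 = aa·j = aaj.
So term 8 is jaajaajjaaj·aajjaajjaajaajjaaj.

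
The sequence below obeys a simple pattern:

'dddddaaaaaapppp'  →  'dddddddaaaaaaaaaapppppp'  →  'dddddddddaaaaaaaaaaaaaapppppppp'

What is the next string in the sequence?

dddddddddddaaaaaaaaaaaaaaaaaapppppppppp

Each string has the form d^{2n+3} a^{4n+2} p^{2n+2} (n = 1, 2, …).
For the next term, n = 4, so the run lengths are 11, 18, 10.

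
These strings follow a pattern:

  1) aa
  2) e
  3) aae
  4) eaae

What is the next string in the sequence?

From term 3 onward, concatenate the second-to-last term with the last: aa·e = aae, e·aae = eaae, …
Continuing: aae · eaae gives term 5.

aaeeaae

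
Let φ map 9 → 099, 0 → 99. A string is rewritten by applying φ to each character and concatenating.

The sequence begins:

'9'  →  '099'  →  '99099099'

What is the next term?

0990999909909999099099

Expanding 99099099: 9→099, 9→099, 0→99, 9→099, 9→099, 0→99, 9→099, 9→099. Concatenated: 099 099 99 099 099 99 099 099.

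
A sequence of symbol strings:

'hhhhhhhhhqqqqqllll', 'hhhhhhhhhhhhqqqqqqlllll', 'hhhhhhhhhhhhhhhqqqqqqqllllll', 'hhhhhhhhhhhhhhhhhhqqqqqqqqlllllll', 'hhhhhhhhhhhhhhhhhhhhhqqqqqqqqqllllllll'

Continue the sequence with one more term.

hhhhhhhhhhhhhhhhhhhhhhhhqqqqqqqqqqlllllllll

Each string has the form h^{3n} q^{n+2} l^{n+1}, where the shown terms are n = 3, 4, 5, 6, 7.
For the next term, n = 8, so the run lengths are 24, 10, 9.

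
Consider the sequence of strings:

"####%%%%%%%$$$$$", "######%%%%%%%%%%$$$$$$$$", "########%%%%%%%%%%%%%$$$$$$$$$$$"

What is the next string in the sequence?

##########%%%%%%%%%%%%%%%%$$$$$$$$$$$$$$

Each string has the form #^{2n} %^{3n+1} $^{3n-1}, where the shown terms are n = 2, 3, 4.
For the next term, n = 5, so the run lengths are 10, 16, 14.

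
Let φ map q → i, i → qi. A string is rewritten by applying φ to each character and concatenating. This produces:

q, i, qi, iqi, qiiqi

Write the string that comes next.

Apply φ to qiiqi symbol by symbol: q→i, i→qi, i→qi, q→i, i→qi; joined: i qi qi i qi.

iqiqiiqi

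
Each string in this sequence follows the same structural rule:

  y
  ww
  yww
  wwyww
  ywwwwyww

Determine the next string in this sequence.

Each term (from the third on) is the two preceding terms concatenated in order: term 3 = y·ww = yww.
The next term joins wwyww and ywwwwyww.

wwywwywwwwyww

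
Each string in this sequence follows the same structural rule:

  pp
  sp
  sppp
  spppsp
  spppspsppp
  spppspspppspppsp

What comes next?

spppspspppspppspspppspsppp

Each term (from the third on) is the previous term followed by the one before it: term 3 = sp·pp = sppp.
The next term joins spppspspppspppsp and spppspsppp.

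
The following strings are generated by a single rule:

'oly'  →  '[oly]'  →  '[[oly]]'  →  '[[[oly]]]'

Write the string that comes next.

[[[[oly]]]]

s(k+1) = [·s(k)·], so each term gains [ as a prefix and ] as a suffix.
So the next term is [·[[[oly]]]·].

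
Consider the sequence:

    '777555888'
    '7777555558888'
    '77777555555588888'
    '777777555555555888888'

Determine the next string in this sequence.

7777777555555555558888888

The n-th term is n+1 7's then 2n-1 5's then n+1 8's, where the shown terms are n = 2, 3, 4, 5.
Setting n = 6 gives 7, 11, 7 characters in each block.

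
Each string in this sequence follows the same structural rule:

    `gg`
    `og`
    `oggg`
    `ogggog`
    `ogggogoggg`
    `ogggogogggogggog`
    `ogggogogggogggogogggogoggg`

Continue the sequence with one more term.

Each term (from the third on) is the previous term followed by the one before it: term 3 = og·gg = oggg.
So term 8 is ogggogogggogggogogggogoggg·ogggogogggogggog.

ogggogogggogggogogggogogggogggogogggogggog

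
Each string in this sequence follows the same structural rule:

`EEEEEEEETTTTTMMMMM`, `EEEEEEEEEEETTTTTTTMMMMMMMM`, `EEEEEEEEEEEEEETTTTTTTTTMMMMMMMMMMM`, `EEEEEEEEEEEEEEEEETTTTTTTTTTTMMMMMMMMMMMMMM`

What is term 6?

Term n consists of 3n+2 E's, followed by 2n+1 T's, followed by 3n-1 M's, where the shown terms are n = 2, 3, 4, 5.
At n = 7 the blocks have lengths 23, 15, 20.

EEEEEEEEEEEEEEEEEEEEEEETTTTTTTTTTTTTTTMMMMMMMMMMMMMMMMMMMM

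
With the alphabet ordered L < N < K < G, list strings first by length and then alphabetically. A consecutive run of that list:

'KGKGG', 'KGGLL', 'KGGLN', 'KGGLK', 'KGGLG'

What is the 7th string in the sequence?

KGGNN

Stepping forward 2 times from KGGLG: KGGLG → KGGNL, then the target.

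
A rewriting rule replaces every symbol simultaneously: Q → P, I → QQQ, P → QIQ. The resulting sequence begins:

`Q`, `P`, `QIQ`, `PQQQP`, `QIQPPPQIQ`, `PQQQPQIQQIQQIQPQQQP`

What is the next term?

Rewriting the 19 symbols of PQQQPQIQQIQQIQPQQQP one by one yields QIQ P P P QIQ P QQQ P P QQQ P P QQQ P QIQ P P P QIQ; concatenated:

QIQPPPQIQPQQQPPQQQPPQQQPQIQPPPQIQ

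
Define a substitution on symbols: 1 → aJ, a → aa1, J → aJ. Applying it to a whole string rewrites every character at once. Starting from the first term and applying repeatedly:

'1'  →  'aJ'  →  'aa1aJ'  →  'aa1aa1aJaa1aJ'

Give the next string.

aa1aa1aJaa1aa1aJaa1aJaa1aa1aJaa1aJ

Applying the rule to each of the 13 symbols of aa1aa1aJaa1aJ gives the pieces aa1 aa1 aJ aa1 aa1 aJ aa1 aJ aa1 aa1 aJ aa1 aJ, which concatenate to the answer.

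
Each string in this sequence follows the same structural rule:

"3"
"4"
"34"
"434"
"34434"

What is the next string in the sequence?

This is a Fibonacci-style word recurrence s(k) = s(k−2)·s(k−1): e.g. 3·4 = 34.
Continuing: 434 · 34434 gives term 6.

43434434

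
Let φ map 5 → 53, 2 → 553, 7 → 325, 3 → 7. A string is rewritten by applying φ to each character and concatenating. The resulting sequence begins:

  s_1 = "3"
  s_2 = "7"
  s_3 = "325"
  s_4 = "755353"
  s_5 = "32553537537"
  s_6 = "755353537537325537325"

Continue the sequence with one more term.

Rewriting the 21 symbols of 755353537537325537325 one by one yields 325 53 53 7 53 7 53 7 325 53 7 325 7 553 53 53 7 325 7 553 53; concatenated:

32553537537537325537325755353537325755353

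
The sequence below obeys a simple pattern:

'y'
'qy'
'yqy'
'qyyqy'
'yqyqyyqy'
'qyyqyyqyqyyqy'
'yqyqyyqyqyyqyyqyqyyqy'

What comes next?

From term 3 onward, concatenate the second-to-last term with the last: y·qy = yqy, qy·yqy = qyyqy, …
Continuing: qyyqyyqyqyyqy · yqyqyyqyqyyqyyqyqyyqy gives term 8.

qyyqyyqyqyyqyyqyqyyqyqyyqyyqyqyyqy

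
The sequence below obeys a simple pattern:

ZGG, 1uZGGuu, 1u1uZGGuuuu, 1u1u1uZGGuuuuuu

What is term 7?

1u1u1u1u1u1uZGGuuuuuuuuuuuu

Each term wraps the previous one in 1u on the left and uu on the right.
From 1u1u1uZGGuuuuuu, 3 further steps: 1u1u1uZGGuuuuuu → 1u1u1u1uZGGuuuuuuuu → 1u1u1u1u1uZGGuuuuuuuuuu → (answer).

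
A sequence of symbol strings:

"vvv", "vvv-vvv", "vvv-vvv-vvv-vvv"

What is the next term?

vvv-vvv-vvv-vvv-vvv-vvv-vvv-vvv

s(k+1) = s(k)·-·s(k) — each term doubles the last with '-' between the halves.
One more doubling of vvv-vvv-vvv-vvv gives the answer.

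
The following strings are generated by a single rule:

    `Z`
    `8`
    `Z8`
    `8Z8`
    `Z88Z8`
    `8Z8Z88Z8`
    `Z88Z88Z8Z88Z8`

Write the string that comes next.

8Z8Z88Z8Z88Z88Z8Z88Z8

From term 3 onward, concatenate the second-to-last term with the last: Z·8 = Z8, 8·Z8 = 8Z8, …
The next term joins 8Z8Z88Z8 and Z88Z88Z8Z88Z8.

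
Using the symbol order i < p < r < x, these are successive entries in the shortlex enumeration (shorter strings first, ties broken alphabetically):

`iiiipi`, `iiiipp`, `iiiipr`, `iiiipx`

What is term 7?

Continuing the enumeration 3 steps past iiiipx: iiiipx → iiiiri → iiiirp → (answer).

iiiirr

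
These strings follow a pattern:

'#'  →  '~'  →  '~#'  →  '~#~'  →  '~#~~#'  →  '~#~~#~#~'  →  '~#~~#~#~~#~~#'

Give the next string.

~#~~#~#~~#~~#~#~~#~#~

From term 3 onward, concatenate the last term with the second-to-last: ~·# = ~#, ~#·~ = ~#~, …
So term 8 is ~#~~#~#~~#~~#·~#~~#~#~.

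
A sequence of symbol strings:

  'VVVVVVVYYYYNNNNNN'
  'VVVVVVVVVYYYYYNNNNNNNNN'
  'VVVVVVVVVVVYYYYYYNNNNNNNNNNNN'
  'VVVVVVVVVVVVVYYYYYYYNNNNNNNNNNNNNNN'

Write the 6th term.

Reading off run lengths: V runs 7, 9, 11, 13; Y runs 4, 5, 6, 7; N runs 6, 9, 12, 15 — each is linear in n, where the shown terms are n = 2, 3, 4, 5.
For term 6, n = 7, so the run lengths are 17, 9, 21.

VVVVVVVVVVVVVVVVVYYYYYYYYYNNNNNNNNNNNNNNNNNNNNN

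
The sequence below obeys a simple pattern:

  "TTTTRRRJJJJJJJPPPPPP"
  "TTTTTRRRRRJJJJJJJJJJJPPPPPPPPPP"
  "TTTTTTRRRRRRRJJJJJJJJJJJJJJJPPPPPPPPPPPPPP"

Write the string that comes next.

TTTTTTTRRRRRRRRRJJJJJJJJJJJJJJJJJJJPPPPPPPPPPPPPPPPPP

Term n consists of n+3 T's, followed by 2n+1 R's, followed by 4n+3 J's, followed by 4n+2 P's (n = 1, 2, …).
For the next term, n = 4, so the run lengths are 7, 9, 19, 18.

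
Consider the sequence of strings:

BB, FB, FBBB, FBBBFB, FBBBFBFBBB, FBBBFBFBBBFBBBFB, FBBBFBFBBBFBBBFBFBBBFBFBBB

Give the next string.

FBBBFBFBBBFBBBFBFBBBFBFBBBFBBBFBFBBBFBBBFB

Each term (from the third on) is the previous term followed by the one before it: term 3 = FB·BB = FBBB.
Continuing: FBBBFBFBBBFBBBFBFBBBFBFBBB · FBBBFBFBBBFBBBFB gives term 8.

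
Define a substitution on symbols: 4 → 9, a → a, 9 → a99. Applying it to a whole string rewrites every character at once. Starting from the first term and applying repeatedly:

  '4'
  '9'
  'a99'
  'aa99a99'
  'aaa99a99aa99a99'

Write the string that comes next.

Replace each of the 15 characters of aaa99a99aa99a99 in place — a a a a99 a99 a a99 a99 a a a99 a99 a a99 a99 — and concatenate.

aaaa99a99aa99a99aaa99a99aa99a99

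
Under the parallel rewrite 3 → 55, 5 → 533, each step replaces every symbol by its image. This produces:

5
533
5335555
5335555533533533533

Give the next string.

Replace each of the 19 characters of 5335555533533533533 in place — 533 55 55 533 533 533 533 533 55 55 533 55 55 533 55 55 533 55 55 — and concatenate.

53355555335335335335335555533555553355555335555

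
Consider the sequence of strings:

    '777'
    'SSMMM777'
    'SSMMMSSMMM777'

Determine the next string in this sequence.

The strings grow by a fixed prefix SSMMM each time.
One more step from SSMMMSSMMM777 gives the answer.

SSMMMSSMMMSSMMM777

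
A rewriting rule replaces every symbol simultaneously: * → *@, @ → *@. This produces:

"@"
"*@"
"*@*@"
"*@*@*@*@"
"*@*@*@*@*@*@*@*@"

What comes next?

Rewriting the 16 symbols of *@*@*@*@*@*@*@*@ one by one yields *@ *@ *@ *@ *@ *@ *@ *@ *@ *@ *@ *@ *@ *@ *@ *@; concatenated:

*@*@*@*@*@*@*@*@*@*@*@*@*@*@*@*@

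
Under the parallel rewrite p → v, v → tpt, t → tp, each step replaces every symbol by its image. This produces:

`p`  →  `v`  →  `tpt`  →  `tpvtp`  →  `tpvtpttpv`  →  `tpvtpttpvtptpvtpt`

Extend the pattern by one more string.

tpvtpttpvtptpvtpttpvtpvtpttpvtp

φ(tpvtpttpvtptpvtpt) expands symbol-by-symbol to tp v tpt tp v tp tp v tpt tp v tp v tpt tp v tp; joining the 17 pieces gives the next term.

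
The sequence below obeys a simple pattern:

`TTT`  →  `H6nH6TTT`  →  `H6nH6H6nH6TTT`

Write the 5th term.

Every step adds H6nH6 at the front: s(k+1) = H6nH6·s(k).
From H6nH6H6nH6TTT, 2 further steps: H6nH6H6nH6TTT → H6nH6H6nH6H6nH6TTT → (answer).

H6nH6H6nH6H6nH6H6nH6TTT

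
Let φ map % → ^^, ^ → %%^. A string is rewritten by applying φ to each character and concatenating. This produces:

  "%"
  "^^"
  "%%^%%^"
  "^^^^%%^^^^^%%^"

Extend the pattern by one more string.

φ(^^^^%%^^^^^%%^) expands symbol-by-symbol to %%^ %%^ %%^ %%^ ^^ ^^ %%^ %%^ %%^ %%^ %%^ ^^ ^^ %%^; joining the 14 pieces gives the next term.

%%^%%^%%^%%^^^^^%%^%%^%%^%%^%%^^^^^%%^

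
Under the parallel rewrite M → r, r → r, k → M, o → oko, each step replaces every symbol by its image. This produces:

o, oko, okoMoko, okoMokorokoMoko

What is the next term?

Replace each of the 15 characters of okoMokorokoMoko in place — oko M oko r oko M oko r oko M oko r oko M oko — and concatenate.

okoMokorokoMokorokoMokorokoMoko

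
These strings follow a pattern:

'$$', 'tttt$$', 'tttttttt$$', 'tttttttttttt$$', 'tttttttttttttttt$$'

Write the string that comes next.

Each term is the previous one with tttt prepended.
Applying this once more to tttttttttttttttt$$:

tttttttttttttttttttt$$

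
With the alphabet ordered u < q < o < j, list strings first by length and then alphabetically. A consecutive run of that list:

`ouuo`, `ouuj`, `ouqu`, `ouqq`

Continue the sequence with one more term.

ouqo

Find the rightmost character of ouqq below j, bump it to the next letter, and reset everything to its right to u.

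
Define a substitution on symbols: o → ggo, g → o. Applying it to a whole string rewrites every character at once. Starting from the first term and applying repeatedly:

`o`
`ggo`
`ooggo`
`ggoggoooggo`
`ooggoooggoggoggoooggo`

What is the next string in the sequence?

Rewriting the 21 symbols of ooggoooggoggoggoooggo one by one yields ggo ggo o o ggo ggo ggo o o ggo o o ggo o o ggo ggo ggo o o ggo; concatenated:

ggoggoooggoggoggoooggoooggoooggoggoggoooggo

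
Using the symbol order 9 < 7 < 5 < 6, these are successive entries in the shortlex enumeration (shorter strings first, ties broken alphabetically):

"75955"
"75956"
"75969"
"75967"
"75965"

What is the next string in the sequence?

Treat 75965 as a base-4 numeral over the given alphabet and add one, carrying through any trailing 6's.

75966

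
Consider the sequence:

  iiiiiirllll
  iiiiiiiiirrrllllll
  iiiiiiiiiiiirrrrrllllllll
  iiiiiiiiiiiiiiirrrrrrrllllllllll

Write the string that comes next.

iiiiiiiiiiiiiiiiiirrrrrrrrrllllllllllll

Term n consists of 3n+3 i's, followed by 2n-1 r's, followed by 2n+2 l's (n = 1, 2, …).
At n = 5 the blocks have lengths 18, 9, 12.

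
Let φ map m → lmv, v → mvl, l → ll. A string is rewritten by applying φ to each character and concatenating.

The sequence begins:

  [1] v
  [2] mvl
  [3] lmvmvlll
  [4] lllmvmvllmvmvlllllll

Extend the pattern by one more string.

lllllllmvmvllmvmvllllllmvmvllmvmvlllllllllllllll

Applying the rule to each of the 20 symbols of lllmvmvllmvmvlllllll gives the pieces ll ll ll lmv mvl lmv mvl ll ll lmv mvl lmv mvl ll ll ll ll ll ll ll, which concatenate to the answer.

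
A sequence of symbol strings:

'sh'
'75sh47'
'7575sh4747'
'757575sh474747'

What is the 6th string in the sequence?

s(k+1) = 75·s(k)·47, so each term gains 75 as a prefix and 47 as a suffix.
From 757575sh474747, 2 further steps: 757575sh474747 → 75757575sh47474747 → (answer).

7575757575sh4747474747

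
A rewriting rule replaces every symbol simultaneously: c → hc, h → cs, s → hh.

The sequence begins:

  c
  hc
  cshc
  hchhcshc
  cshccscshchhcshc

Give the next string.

hchhcshchchhhchhcshccscshchhcshc

Replace each of the 16 characters of cshccscshchhcshc in place — hc hh cs hc hc hh hc hh cs hc cs cs hc hh cs hc — and concatenate.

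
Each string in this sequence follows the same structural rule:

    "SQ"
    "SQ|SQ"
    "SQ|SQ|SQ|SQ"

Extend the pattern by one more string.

s(k+1) = s(k)·|·s(k) — each term doubles the last with '|' between the halves.
So the next term is two copies of SQ|SQ|SQ|SQ with '|' between the halves.

SQ|SQ|SQ|SQ|SQ|SQ|SQ|SQ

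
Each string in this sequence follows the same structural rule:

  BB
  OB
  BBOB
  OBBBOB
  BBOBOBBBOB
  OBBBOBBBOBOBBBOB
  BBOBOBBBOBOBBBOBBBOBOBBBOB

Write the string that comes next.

OBBBOBBBOBOBBBOBBBOBOBBBOBOBBBOBBBOBOBBBOB

This is a Fibonacci-style word recurrence s(k) = s(k−2)·s(k−1): e.g. BB·OB = BBOB.
So term 8 is OBBBOBBBOBOBBBOB·BBOBOBBBOBOBBBOBBBOBOBBBOB.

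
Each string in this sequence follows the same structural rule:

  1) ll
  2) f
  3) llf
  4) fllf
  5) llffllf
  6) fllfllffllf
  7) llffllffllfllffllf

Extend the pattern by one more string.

fllfllffllfllffllffllfllffllf

Each term (from the third on) is the two preceding terms concatenated in order: term 3 = ll·f = llf.
Continuing: fllfllffllf · llffllffllfllffllf gives term 8.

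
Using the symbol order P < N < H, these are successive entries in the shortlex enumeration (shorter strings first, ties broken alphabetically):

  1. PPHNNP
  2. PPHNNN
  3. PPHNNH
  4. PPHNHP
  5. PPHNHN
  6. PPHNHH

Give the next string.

PPHHPP

Treat PPHNHH as a base-3 numeral over the given alphabet and add one, carrying through any trailing H's.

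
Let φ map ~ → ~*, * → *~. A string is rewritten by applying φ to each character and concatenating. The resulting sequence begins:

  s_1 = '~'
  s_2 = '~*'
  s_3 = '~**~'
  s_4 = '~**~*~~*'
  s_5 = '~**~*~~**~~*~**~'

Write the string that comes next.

φ(~**~*~~**~~*~**~) expands symbol-by-symbol to ~* *~ *~ ~* *~ ~* ~* *~ *~ ~* ~* *~ ~* *~ *~ ~*; joining the 16 pieces gives the next term.

~**~*~~**~~*~**~*~~*~**~~**~*~~*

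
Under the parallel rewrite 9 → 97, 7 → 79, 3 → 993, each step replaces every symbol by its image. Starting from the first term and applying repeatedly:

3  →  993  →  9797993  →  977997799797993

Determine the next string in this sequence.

Rewriting the 15 symbols of 977997799797993 one by one yields 97 79 79 97 97 79 79 97 97 79 97 79 97 97 993; concatenated:

9779799797797997977997799797993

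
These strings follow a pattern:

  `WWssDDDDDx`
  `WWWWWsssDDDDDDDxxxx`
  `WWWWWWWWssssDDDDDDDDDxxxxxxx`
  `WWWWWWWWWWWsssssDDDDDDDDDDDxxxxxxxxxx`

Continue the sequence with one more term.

WWWWWWWWWWWWWWssssssDDDDDDDDDDDDDxxxxxxxxxxxxx

Term n consists of 3n-1 W's, followed by n+1 s's, followed by 2n+3 D's, followed by 3n-2 x's (n = 1, 2, …).
Setting n = 5 gives 14, 6, 13, 13 characters in each block.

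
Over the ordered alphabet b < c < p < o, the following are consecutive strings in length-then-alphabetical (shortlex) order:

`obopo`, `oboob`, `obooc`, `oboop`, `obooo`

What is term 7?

Stepping forward 2 times from obooo: obooo → ocbbb, then the target.

ocbbc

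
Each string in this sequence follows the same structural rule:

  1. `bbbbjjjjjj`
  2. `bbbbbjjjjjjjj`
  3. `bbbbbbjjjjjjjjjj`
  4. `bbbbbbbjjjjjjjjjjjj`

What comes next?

The n-th term is n+1 b's then 2n j's, where the shown terms are n = 3, 4, 5, 6.
For the next term, n = 7, so the run lengths are 8, 14.

bbbbbbbbjjjjjjjjjjjjjj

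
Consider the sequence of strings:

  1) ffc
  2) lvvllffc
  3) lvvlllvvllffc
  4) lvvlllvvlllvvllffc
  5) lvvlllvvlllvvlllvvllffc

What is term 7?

lvvlllvvlllvvlllvvlllvvlllvvllffc

Each term is the previous one with lvvll prepended.
From lvvlllvvlllvvlllvvllffc, 2 further steps: lvvlllvvlllvvlllvvllffc → lvvlllvvlllvvlllvvlllvvllffc → (answer).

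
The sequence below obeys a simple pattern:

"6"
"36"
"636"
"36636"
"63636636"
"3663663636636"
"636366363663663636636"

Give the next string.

Each term (from the third on) is the two preceding terms concatenated in order: term 3 = 6·36 = 636.
So term 8 is 3663663636636·636366363663663636636.

3663663636636636366363663663636636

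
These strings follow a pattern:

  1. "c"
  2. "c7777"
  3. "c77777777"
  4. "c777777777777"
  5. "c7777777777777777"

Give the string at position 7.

Every step adds 7777 to the end: s(k+1) = s(k)·7777.
From c7777777777777777, 2 further steps: c7777777777777777 → c77777777777777777777 → (answer).

c777777777777777777777777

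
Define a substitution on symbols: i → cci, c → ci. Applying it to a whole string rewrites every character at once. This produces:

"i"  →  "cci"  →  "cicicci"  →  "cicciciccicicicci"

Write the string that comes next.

Applying the rule to each of the 17 symbols of cicciciccicicicci gives the pieces ci cci ci ci cci ci cci ci ci cci ci cci ci cci ci ci cci, which concatenate to the answer.

cicciciciccicicciciciccicicciciccicicicci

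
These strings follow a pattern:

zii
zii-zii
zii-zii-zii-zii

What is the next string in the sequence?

Every step duplicates the string with '-' between the halves.
So the next term is two copies of zii-zii-zii-zii with '-' between the halves.

zii-zii-zii-zii-zii-zii-zii-zii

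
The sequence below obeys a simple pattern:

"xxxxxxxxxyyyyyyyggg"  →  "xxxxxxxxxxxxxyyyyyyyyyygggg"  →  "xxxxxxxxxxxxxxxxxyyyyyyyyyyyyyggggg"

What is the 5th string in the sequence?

Reading off run lengths: x runs 9, 13, 17; y runs 7, 10, 13; g runs 3, 4, 5 — each is linear in n, where the shown terms are n = 2, 3, 4.
At n = 6 the blocks have lengths 25, 19, 7.

xxxxxxxxxxxxxxxxxxxxxxxxxyyyyyyyyyyyyyyyyyyyggggggg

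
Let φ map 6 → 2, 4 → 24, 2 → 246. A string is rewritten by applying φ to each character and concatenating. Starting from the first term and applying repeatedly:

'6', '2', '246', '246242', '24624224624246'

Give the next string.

Replace each of the 14 characters of 24624224624246 in place — 246 24 2 246 24 246 246 24 2 246 24 246 24 2 — and concatenate.

2462422462424624624224624246242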